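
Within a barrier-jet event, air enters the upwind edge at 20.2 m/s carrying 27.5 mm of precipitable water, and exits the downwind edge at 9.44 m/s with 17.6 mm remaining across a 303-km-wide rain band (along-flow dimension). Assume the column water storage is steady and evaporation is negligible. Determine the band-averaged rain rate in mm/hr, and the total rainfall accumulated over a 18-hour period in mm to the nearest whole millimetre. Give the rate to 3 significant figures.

R ≈ 4.63 mm/hr; total ≈ 83 mm

Column moisture flux per unit crosswind length is F = V × PW.
Inflow: F_in = 20.2 × 27.5 = 555.5 mm·m/s
Outflow: F_out = 9.44 × 17.6 = 166.144 mm·m/s
Steady-state rate R = (F_in − F_out)/L = (555.5 − 166.144) / 303000 m = 1.285e-03 mm/s.
R = 1.285e-03 × 3600 = 4.63 mm/hr.
Over 18 h: total = 4.63 × 18 = 83.34 ≈ 83 mm.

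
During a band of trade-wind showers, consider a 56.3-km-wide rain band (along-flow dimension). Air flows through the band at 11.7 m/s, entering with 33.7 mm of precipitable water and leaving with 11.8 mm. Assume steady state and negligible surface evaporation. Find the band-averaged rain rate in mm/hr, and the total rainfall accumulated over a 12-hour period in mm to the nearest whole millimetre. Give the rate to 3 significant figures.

Column moisture flux per unit crosswind length is F = V × PW.
Inflow: F_in = 11.7 × 33.7 = 394.29 mm·m/s
Outflow: F_out = 11.7 × 11.8 = 138.06 mm·m/s
Steady-state rate R = (F_in − F_out)/L = (394.29 − 138.06) / 56300 m = 4.551e-03 mm/s.
R = 4.551e-03 × 3600 = 16.4 mm/hr.
Over 12 h: total = 16.4 × 12 = 196.8 ≈ 197 mm.

R ≈ 16.4 mm/hr; total ≈ 197 mm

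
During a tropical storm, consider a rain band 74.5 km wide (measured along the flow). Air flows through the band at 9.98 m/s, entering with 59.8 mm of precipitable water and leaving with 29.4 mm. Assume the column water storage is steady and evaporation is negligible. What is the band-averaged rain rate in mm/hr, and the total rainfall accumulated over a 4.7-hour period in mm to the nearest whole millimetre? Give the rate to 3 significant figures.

R ≈ 14.7 mm/hr; total ≈ 69 mm

Column moisture flux per unit crosswind length is F = V × PW.
Inflow: F_in = 9.98 × 59.8 = 596.804 mm·m/s
Outflow: F_out = 9.98 × 29.4 = 293.412 mm·m/s
Steady-state rate R = (F_in − F_out)/L = (596.804 − 293.412) / 74500 m = 4.072e-03 mm/s.
R = 4.072e-03 × 3600 = 14.7 mm/hr.
Over 4.7 h: total = 14.7 × 4.7 = 69.09 ≈ 69 mm.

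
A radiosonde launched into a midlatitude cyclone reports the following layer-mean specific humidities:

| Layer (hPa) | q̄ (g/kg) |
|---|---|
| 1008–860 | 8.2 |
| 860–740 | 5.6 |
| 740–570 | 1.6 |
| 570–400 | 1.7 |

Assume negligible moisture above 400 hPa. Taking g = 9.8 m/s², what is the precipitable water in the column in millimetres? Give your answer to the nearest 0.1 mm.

Precipitable water is the column-integrated vapour mass per unit area: PW = (1/g) Σ q̄ Δp, with q in kg/kg and Δp in Pa (1 kg/m² of water = 1 mm).
Layer 1008–860 hPa: Δp = 148 hPa = 14800 Pa, q̄ = 0.0082 kg/kg → 0.0082 × 14800 / 9.8 = 12.38 mm
Layer 860–740 hPa: Δp = 120 hPa = 12000 Pa, q̄ = 0.0056 kg/kg → 0.0056 × 12000 / 9.8 = 6.86 mm
Layer 740–570 hPa: Δp = 170 hPa = 17000 Pa, q̄ = 0.0016 kg/kg → 0.0016 × 17000 / 9.8 = 2.78 mm
Layer 570–400 hPa: Δp = 170 hPa = 17000 Pa, q̄ = 0.0017 kg/kg → 0.0017 × 17000 / 9.8 = 2.95 mm
PW = 12.38 + 6.86 + 2.78 + 2.95 = 24.97 ≈ 25.0 mm.

PW ≈ 25.0 mm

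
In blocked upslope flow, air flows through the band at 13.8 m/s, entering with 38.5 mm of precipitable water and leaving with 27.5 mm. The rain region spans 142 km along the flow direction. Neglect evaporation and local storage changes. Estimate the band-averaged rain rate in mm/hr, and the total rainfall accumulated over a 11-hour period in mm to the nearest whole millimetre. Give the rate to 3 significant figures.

Column moisture flux per unit crosswind length is F = V × PW.
Inflow: F_in = 13.8 × 38.5 = 531.3 mm·m/s
Outflow: F_out = 13.8 × 27.5 = 379.5 mm·m/s
Steady-state rate R = (F_in − F_out)/L = (531.3 − 379.5) / 142000 m = 1.069e-03 mm/s.
R = 1.069e-03 × 3600 = 3.85 mm/hr.
Over 11 h: total = 3.85 × 11 = 42.35 ≈ 42 mm.

R ≈ 3.85 mm/hr; total ≈ 42 mm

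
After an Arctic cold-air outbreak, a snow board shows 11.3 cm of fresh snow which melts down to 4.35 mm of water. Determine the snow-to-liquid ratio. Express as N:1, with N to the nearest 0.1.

ratio ≈ 26.0

Ratio = snow depth / SWE = 113 mm / 4.35 mm = 26.0, i.e. 26.0:1.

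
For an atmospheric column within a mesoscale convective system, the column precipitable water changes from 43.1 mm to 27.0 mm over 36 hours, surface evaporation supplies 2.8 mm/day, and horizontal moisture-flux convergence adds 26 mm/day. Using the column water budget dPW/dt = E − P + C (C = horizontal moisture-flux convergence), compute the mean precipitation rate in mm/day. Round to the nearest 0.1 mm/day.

P ≈ 39.5 mm/day

dPW/dt = (27.0 − 43.1) mm / (36/24 day) = -10.733 mm/day.
P = E + C − dPW/dt = 2.8 + (26) − (-10.733) = 39.5 mm/day.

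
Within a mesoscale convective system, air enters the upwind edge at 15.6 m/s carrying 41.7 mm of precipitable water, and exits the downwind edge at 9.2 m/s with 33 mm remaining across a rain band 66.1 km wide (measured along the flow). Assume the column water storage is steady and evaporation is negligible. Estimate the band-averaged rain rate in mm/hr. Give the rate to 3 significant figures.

R ≈ 18.9 mm/hr

Column moisture flux per unit crosswind length is F = V × PW.
Inflow: F_in = 15.6 × 41.7 = 650.52 mm·m/s
Outflow: F_out = 9.2 × 33 = 303.6 mm·m/s
Steady-state rate R = (F_in − F_out)/L = (650.52 − 303.6) / 66100 m = 5.248e-03 mm/s.
R = 5.248e-03 × 3600 = 18.9 mm/hr.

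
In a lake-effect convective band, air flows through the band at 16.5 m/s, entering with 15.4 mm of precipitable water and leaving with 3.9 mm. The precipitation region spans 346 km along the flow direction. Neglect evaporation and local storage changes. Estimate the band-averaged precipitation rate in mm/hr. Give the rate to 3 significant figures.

R ≈ 1.97 mm/hr

Column moisture flux per unit crosswind length is F = V × PW.
Inflow: F_in = 16.5 × 15.4 = 254.1 mm·m/s
Outflow: F_out = 16.5 × 3.9 = 64.35 mm·m/s
Steady-state rate R = (F_in − F_out)/L = (254.1 − 64.35) / 346000 m = 5.484e-04 mm/s.
R = 5.484e-04 × 3600 = 1.97 mm/hr.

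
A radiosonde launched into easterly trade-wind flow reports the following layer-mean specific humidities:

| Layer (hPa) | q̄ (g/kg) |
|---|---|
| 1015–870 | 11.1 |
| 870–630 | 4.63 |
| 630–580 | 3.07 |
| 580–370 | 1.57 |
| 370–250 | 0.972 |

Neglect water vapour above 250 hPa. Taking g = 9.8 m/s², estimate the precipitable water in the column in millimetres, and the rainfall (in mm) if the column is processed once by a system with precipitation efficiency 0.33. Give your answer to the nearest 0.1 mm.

Precipitable water is the column-integrated vapour mass per unit area: PW = (1/g) Σ q̄ Δp, with q in kg/kg and Δp in Pa (1 kg/m² of water = 1 mm).
Layer 1015–870 hPa: Δp = 145 hPa = 14500 Pa, q̄ = 0.0111 kg/kg → 0.0111 × 14500 / 9.8 = 16.42 mm
Layer 870–630 hPa: Δp = 240 hPa = 24000 Pa, q̄ = 0.00463 kg/kg → 0.00463 × 24000 / 9.8 = 11.34 mm
Layer 630–580 hPa: Δp = 50 hPa = 5000 Pa, q̄ = 0.00307 kg/kg → 0.00307 × 5000 / 9.8 = 1.57 mm
Layer 580–370 hPa: Δp = 210 hPa = 21000 Pa, q̄ = 0.00157 kg/kg → 0.00157 × 21000 / 9.8 = 3.36 mm
Layer 370–250 hPa: Δp = 120 hPa = 12000 Pa, q̄ = 0.000972 kg/kg → 0.000972 × 12000 / 9.8 = 1.19 mm
PW = 16.42 + 11.34 + 1.57 + 3.36 + 1.19 = 33.88 ≈ 33.9 mm.
Rainfall = ε × PW = 0.33 × 33.9 = 11.2 mm.

PW ≈ 33.9 mm; rainfall ≈ 11.2 mm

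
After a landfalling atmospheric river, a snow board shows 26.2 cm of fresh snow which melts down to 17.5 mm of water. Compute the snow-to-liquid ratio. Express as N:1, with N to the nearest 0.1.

ratio ≈ 15.0

Ratio = snow depth / SWE = 262 mm / 17.5 mm = 15.0, i.e. 15.0:1.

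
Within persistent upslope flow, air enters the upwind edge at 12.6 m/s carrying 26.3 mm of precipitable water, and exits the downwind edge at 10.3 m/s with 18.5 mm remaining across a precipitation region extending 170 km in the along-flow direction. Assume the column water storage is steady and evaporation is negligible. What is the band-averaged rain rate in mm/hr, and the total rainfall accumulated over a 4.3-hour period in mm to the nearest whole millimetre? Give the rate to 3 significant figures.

R ≈ 2.98 mm/hr; total ≈ 13 mm

Column moisture flux per unit crosswind length is F = V × PW.
Inflow: F_in = 12.6 × 26.3 = 331.38 mm·m/s
Outflow: F_out = 10.3 × 18.5 = 190.55 mm·m/s
Steady-state rate R = (F_in − F_out)/L = (331.38 − 190.55) / 170000 m = 8.284e-04 mm/s.
R = 8.284e-04 × 3600 = 2.98 mm/hr.
Over 4.3 h: total = 2.98 × 4.3 = 12.814 ≈ 13 mm.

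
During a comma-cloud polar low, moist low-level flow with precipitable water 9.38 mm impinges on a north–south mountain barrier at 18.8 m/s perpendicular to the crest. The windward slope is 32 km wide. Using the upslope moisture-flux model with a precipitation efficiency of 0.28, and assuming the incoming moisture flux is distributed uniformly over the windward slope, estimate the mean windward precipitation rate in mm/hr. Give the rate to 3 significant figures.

Incoming column moisture flux per unit ridge length: F = V × PW = 18.8 × 9.38 = 176.344 mm·m/s.
Spread over the 32 km slope with efficiency ε = 0.28: R = ε·F/W = 0.28 × 176.344 / 32000 m = 1.543e-03 mm/s.
R = 1.543e-03 × 3600 = 5.55 mm/hr.

R ≈ 5.55 mm/hr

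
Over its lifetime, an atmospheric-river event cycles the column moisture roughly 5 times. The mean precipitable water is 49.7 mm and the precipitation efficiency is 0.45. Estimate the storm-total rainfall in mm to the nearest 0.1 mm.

rainfall ≈ 111.8 mm

Each cycle deposits ε × PW = 0.45 × 49.7 = 22.365 mm.
Over 5 cycles: 5 × 22.365 = 111.8 mm.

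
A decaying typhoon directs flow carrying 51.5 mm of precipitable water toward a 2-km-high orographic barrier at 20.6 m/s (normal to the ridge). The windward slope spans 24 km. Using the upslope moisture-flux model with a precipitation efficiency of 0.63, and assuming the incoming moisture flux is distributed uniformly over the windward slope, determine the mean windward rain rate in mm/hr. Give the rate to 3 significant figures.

Incoming column moisture flux per unit ridge length: F = V × PW = 20.6 × 51.5 = 1060.9 mm·m/s.
Spread over the 24 km slope with efficiency ε = 0.63: R = ε·F/W = 0.63 × 1060.9 / 24000 m = 2.785e-02 mm/s.
R = 2.785e-02 × 3600 = 100 mm/hr.

R ≈ 100 mm/hr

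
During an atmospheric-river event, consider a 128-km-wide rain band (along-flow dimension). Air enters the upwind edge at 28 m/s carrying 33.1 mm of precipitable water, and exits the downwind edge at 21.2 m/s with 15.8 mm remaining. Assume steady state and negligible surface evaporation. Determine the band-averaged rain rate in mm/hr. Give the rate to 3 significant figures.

R ≈ 16.6 mm/hr

Column moisture flux per unit crosswind length is F = V × PW.
Inflow: F_in = 28 × 33.1 = 926.8 mm·m/s
Outflow: F_out = 21.2 × 15.8 = 334.96 mm·m/s
Steady-state rate R = (F_in − F_out)/L = (926.8 − 334.96) / 128000 m = 4.624e-03 mm/s.
R = 4.624e-03 × 3600 = 16.6 mm/hr.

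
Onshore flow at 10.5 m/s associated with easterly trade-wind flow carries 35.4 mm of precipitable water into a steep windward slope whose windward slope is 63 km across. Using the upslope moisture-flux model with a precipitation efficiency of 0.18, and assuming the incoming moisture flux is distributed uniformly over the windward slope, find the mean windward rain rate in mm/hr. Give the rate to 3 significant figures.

R ≈ 3.82 mm/hr

Incoming column moisture flux per unit ridge length: F = V × PW = 10.5 × 35.4 = 371.7 mm·m/s.
Spread over the 63 km slope with efficiency ε = 0.18: R = ε·F/W = 0.18 × 371.7 / 63000 m = 1.062e-03 mm/s.
R = 1.062e-03 × 3600 = 3.82 mm/hr.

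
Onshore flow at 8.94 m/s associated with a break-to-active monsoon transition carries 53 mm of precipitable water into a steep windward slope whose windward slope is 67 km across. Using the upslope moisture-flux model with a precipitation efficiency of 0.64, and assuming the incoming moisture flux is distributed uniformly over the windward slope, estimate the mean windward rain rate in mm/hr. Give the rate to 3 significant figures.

R ≈ 16.3 mm/hr

Incoming column moisture flux per unit ridge length: F = V × PW = 8.94 × 53 = 473.82 mm·m/s.
Spread over the 67 km slope with efficiency ε = 0.64: R = ε·F/W = 0.64 × 473.82 / 67000 m = 4.526e-03 mm/s.
R = 4.526e-03 × 3600 = 16.3 mm/hr.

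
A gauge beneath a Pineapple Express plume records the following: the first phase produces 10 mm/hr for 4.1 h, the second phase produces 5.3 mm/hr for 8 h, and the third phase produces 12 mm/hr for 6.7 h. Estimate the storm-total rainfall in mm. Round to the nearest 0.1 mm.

Total = Σ Rᵢ Δtᵢ = 10 × 4.1 + 5.3 × 8 + 12 × 6.7
      = 41 + 42.4 + 80.4 = 163.8 mm.

total ≈ 163.8 mm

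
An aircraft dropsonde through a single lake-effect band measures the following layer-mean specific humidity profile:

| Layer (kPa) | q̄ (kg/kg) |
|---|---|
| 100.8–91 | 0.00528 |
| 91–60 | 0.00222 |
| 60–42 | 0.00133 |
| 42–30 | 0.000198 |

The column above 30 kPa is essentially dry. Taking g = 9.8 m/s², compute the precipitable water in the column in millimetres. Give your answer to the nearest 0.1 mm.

Precipitable water is the column-integrated vapour mass per unit area: PW = (1/g) Σ q̄ Δp, with q in kg/kg and Δp in Pa (1 kg/m² of water = 1 mm).
Layer 100.8–91 kPa: Δp = 98 hPa = 9800 Pa, q̄ = 0.00528 kg/kg → 0.00528 × 9800 / 9.8 = 5.28 mm
Layer 91–60 kPa: Δp = 310 hPa = 31000 Pa, q̄ = 0.00222 kg/kg → 0.00222 × 31000 / 9.8 = 7.02 mm
Layer 60–42 kPa: Δp = 180 hPa = 18000 Pa, q̄ = 0.00133 kg/kg → 0.00133 × 18000 / 9.8 = 2.44 mm
Layer 42–30 kPa: Δp = 120 hPa = 12000 Pa, q̄ = 0.000198 kg/kg → 0.000198 × 12000 / 9.8 = 0.24 mm
PW = 5.28 + 7.02 + 2.44 + 0.24 = 14.98 ≈ 15.0 mm.

PW ≈ 15.0 mm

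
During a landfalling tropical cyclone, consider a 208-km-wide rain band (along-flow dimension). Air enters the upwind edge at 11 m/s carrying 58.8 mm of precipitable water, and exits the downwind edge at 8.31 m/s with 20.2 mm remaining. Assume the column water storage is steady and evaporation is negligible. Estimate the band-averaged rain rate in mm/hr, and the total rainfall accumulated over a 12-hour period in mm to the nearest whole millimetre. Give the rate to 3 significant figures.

Column moisture flux per unit crosswind length is F = V × PW.
Inflow: F_in = 11 × 58.8 = 646.8 mm·m/s
Outflow: F_out = 8.31 × 20.2 = 167.862 mm·m/s
Steady-state rate R = (F_in − F_out)/L = (646.8 − 167.862) / 208000 m = 2.303e-03 mm/s.
R = 2.303e-03 × 3600 = 8.29 mm/hr.
Over 12 h: total = 8.29 × 12 = 99.48 ≈ 99 mm.

R ≈ 8.29 mm/hr; total ≈ 99 mm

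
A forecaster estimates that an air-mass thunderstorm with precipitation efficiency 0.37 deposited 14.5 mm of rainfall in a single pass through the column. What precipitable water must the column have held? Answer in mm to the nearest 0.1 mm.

PW ≈ 39.2 mm

PW = rainfall / ε = 14.5 / 0.37 = 39.2 mm.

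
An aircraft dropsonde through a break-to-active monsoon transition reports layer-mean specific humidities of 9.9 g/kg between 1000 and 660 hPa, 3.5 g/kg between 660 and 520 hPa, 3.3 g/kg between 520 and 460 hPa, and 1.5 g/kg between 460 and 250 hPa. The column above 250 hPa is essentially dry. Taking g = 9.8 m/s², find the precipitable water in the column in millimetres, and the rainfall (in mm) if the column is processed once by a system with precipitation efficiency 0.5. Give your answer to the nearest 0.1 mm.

PW ≈ 44.6 mm; rainfall ≈ 22.3 mm

Precipitable water is the column-integrated vapour mass per unit area: PW = (1/g) Σ q̄ Δp, with q in kg/kg and Δp in Pa (1 kg/m² of water = 1 mm).
Layer 1000–660 hPa: Δp = 340 hPa = 34000 Pa, q̄ = 0.0099 kg/kg → 0.0099 × 34000 / 9.8 = 34.35 mm
Layer 660–520 hPa: Δp = 140 hPa = 14000 Pa, q̄ = 0.0035 kg/kg → 0.0035 × 14000 / 9.8 = 5.00 mm
Layer 520–460 hPa: Δp = 60 hPa = 6000 Pa, q̄ = 0.0033 kg/kg → 0.0033 × 6000 / 9.8 = 2.02 mm
Layer 460–250 hPa: Δp = 210 hPa = 21000 Pa, q̄ = 0.0015 kg/kg → 0.0015 × 21000 / 9.8 = 3.21 mm
PW = 34.35 + 5.00 + 2.02 + 3.21 = 44.58 ≈ 44.6 mm.
Rainfall = ε × PW = 0.5 × 44.6 = 22.3 mm.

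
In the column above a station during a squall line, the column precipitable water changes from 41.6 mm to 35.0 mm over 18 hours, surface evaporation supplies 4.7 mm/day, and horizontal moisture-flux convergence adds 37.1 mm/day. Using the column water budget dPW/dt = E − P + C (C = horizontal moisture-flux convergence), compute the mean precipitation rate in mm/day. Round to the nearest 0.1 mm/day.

P ≈ 50.6 mm/day

dPW/dt = (35.0 − 41.6) mm / (18/24 day) = -8.800 mm/day.
P = E + C − dPW/dt = 4.7 + (37.1) − (-8.800) = 50.6 mm/day.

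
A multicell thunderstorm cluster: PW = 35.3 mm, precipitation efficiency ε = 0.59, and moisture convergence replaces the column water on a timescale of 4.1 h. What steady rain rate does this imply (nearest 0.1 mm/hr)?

R ≈ 5.1 mm/hr

Each overturning extracts ε × PW = 0.59 × 35.3 = 20.827 mm.
Rate = ε·PW / τ = 20.827 / 4.1 h = 5.1 mm/hr.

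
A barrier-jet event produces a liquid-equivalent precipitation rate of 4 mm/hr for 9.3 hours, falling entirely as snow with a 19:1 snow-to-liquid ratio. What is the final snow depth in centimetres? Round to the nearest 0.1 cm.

snow depth ≈ 70.7 cm

Liquid-equivalent depth = 4 × 9.3 = 37.2 mm.
Snow depth = 37.2 mm × 19 = 706.8 mm = 70.7 cm.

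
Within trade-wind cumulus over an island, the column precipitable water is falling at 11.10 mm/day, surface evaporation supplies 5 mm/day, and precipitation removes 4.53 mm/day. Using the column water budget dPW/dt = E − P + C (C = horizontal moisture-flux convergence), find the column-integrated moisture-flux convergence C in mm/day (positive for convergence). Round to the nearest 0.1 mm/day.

dPW/dt = -11.10 mm/day.
C = dPW/dt − E + P = (-11.10) − 5 + 4.53 = -11.6 mm/day.

C ≈ -11.6 mm/day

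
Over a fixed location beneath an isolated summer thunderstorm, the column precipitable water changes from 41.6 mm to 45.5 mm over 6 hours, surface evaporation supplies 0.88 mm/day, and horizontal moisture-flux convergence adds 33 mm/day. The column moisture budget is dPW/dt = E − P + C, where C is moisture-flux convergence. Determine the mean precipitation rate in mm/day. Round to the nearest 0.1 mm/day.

dPW/dt = (45.5 − 41.6) mm / (6/24 day) = +15.600 mm/day.
P = E + C − dPW/dt = 0.88 + (33) − (+15.600) = 18.3 mm/day.

P ≈ 18.3 mm/day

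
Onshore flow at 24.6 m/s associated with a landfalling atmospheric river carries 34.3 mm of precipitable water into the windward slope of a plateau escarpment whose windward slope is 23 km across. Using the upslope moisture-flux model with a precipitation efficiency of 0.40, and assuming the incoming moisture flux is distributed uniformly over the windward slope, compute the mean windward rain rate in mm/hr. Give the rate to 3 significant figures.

Incoming column moisture flux per unit ridge length: F = V × PW = 24.6 × 34.3 = 843.78 mm·m/s.
Spread over the 23 km slope with efficiency ε = 0.40: R = ε·F/W = 0.40 × 843.78 / 23000 m = 1.467e-02 mm/s.
R = 1.467e-02 × 3600 = 52.8 mm/hr.

R ≈ 52.8 mm/hr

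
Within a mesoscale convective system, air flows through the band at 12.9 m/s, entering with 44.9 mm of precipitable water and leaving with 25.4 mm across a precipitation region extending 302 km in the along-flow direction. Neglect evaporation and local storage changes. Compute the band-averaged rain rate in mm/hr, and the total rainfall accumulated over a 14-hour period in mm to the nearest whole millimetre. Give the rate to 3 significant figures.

Column moisture flux per unit crosswind length is F = V × PW.
Inflow: F_in = 12.9 × 44.9 = 579.21 mm·m/s
Outflow: F_out = 12.9 × 25.4 = 327.66 mm·m/s
Steady-state rate R = (F_in − F_out)/L = (579.21 − 327.66) / 302000 m = 8.329e-04 mm/s.
R = 8.329e-04 × 3600 = 3.00 mm/hr.
Over 14 h: total = 3.00 × 14 = 42 mm.

R ≈ 3.00 mm/hr; total ≈ 42 mm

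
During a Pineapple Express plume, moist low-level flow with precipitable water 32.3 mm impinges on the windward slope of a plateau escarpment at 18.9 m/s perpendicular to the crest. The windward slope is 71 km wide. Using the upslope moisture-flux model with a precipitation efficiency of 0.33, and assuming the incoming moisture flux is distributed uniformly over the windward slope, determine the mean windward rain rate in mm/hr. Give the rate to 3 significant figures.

R ≈ 10.2 mm/hr

Incoming column moisture flux per unit ridge length: F = V × PW = 18.9 × 32.3 = 610.47 mm·m/s.
Spread over the 71 km slope with efficiency ε = 0.33: R = ε·F/W = 0.33 × 610.47 / 71000 m = 2.837e-03 mm/s.
R = 2.837e-03 × 3600 = 10.2 mm/hr.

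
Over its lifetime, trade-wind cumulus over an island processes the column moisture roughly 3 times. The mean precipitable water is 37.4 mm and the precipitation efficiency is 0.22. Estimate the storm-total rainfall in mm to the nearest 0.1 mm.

rainfall ≈ 24.7 mm

Each cycle deposits ε × PW = 0.22 × 37.4 = 8.228 mm.
Over 3 cycles: 3 × 8.228 = 24.7 mm.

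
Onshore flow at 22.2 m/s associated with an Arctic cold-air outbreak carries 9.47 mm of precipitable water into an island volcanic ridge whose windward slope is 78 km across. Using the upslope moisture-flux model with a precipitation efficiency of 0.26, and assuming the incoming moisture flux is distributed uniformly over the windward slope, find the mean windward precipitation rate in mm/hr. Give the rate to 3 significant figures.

Incoming column moisture flux per unit ridge length: F = V × PW = 22.2 × 9.47 = 210.234 mm·m/s.
Spread over the 78 km slope with efficiency ε = 0.26: R = ε·F/W = 0.26 × 210.234 / 78000 m = 7.008e-04 mm/s.
R = 7.008e-04 × 3600 = 2.52 mm/hr.

R ≈ 2.52 mm/hr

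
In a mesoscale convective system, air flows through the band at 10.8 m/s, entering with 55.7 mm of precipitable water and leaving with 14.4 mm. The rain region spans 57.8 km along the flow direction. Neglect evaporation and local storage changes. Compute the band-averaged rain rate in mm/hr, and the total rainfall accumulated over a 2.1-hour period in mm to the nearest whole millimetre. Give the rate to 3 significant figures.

Column moisture flux per unit crosswind length is F = V × PW.
Inflow: F_in = 10.8 × 55.7 = 601.56 mm·m/s
Outflow: F_out = 10.8 × 14.4 = 155.52 mm·m/s
Steady-state rate R = (F_in − F_out)/L = (601.56 − 155.52) / 57800 m = 7.717e-03 mm/s.
R = 7.717e-03 × 3600 = 27.8 mm/hr.
Over 2.1 h: total = 27.8 × 2.1 = 58.38 ≈ 58 mm.

R ≈ 27.8 mm/hr; total ≈ 58 mm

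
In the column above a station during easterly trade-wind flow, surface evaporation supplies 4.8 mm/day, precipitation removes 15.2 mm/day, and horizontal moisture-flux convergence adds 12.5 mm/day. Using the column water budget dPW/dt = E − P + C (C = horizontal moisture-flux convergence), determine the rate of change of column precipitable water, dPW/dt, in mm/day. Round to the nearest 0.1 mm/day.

dPW/dt ≈ 2.1 mm/day

dPW/dt = E − P + C = 4.8 − 15.2 + (12.5) = 2.1 mm/day.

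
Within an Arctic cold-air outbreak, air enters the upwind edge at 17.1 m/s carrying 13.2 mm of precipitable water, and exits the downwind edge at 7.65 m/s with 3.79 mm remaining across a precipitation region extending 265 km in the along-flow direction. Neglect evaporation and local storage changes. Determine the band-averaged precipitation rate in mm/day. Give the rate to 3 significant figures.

R ≈ 64.1 mm/day

Column moisture flux per unit crosswind length is F = V × PW.
Inflow: F_in = 17.1 × 13.2 = 225.72 mm·m/s
Outflow: F_out = 7.65 × 3.79 = 28.9935 mm·m/s
Steady-state rate R = (F_in − F_out)/L = (225.72 − 28.9935) / 265000 m = 7.424e-04 mm/s.
R = 7.424e-04 × 3600 × 24 = 64.1 mm/day.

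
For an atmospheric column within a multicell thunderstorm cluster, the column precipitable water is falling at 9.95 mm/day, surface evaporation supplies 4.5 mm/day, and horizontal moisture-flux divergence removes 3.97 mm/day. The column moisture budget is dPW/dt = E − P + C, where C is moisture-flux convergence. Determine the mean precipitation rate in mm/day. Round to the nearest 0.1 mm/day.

P ≈ 10.5 mm/day

dPW/dt = -9.95 mm/day.
P = E + C − dPW/dt = 4.5 + (-3.97) − (-9.95) = 10.5 mm/day.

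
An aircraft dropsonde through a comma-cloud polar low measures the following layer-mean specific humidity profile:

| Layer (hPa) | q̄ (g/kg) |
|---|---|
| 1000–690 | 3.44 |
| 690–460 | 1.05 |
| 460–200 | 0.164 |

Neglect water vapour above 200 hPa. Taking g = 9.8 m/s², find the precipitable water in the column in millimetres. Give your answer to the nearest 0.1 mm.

Precipitable water is the column-integrated vapour mass per unit area: PW = (1/g) Σ q̄ Δp, with q in kg/kg and Δp in Pa (1 kg/m² of water = 1 mm).
Layer 1000–690 hPa: Δp = 310 hPa = 31000 Pa, q̄ = 0.00344 kg/kg → 0.00344 × 31000 / 9.8 = 10.88 mm
Layer 690–460 hPa: Δp = 230 hPa = 23000 Pa, q̄ = 0.00105 kg/kg → 0.00105 × 23000 / 9.8 = 2.46 mm
Layer 460–200 hPa: Δp = 260 hPa = 26000 Pa, q̄ = 0.000164 kg/kg → 0.000164 × 26000 / 9.8 = 0.44 mm
PW = 10.88 + 2.46 + 0.44 = 13.78 ≈ 13.8 mm.

PW ≈ 13.8 mm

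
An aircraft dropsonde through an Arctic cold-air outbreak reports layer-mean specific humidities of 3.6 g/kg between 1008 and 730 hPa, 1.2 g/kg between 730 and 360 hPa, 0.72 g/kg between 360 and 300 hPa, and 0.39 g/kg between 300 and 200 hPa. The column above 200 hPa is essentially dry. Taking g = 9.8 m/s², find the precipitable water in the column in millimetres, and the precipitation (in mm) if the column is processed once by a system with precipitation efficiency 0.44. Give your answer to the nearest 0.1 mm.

PW ≈ 15.6 mm; precipitation ≈ 6.9 mm

Precipitable water is the column-integrated vapour mass per unit area: PW = (1/g) Σ q̄ Δp, with q in kg/kg and Δp in Pa (1 kg/m² of water = 1 mm).
Layer 1008–730 hPa: Δp = 278 hPa = 27800 Pa, q̄ = 0.0036 kg/kg → 0.0036 × 27800 / 9.8 = 10.21 mm
Layer 730–360 hPa: Δp = 370 hPa = 37000 Pa, q̄ = 0.0012 kg/kg → 0.0012 × 37000 / 9.8 = 4.53 mm
Layer 360–300 hPa: Δp = 60 hPa = 6000 Pa, q̄ = 0.00072 kg/kg → 0.00072 × 6000 / 9.8 = 0.44 mm
Layer 300–200 hPa: Δp = 100 hPa = 10000 Pa, q̄ = 0.00039 kg/kg → 0.00039 × 10000 / 9.8 = 0.40 mm
PW = 10.21 + 4.53 + 0.44 + 0.40 = 15.58 ≈ 15.6 mm.
Precipitation = ε × PW = 0.44 × 15.6 = 6.9 mm.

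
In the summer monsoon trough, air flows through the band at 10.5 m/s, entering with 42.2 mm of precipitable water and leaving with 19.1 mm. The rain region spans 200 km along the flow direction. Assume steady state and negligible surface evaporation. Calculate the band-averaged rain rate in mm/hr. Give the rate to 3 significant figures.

Column moisture flux per unit crosswind length is F = V × PW.
Inflow: F_in = 10.5 × 42.2 = 443.1 mm·m/s
Outflow: F_out = 10.5 × 19.1 = 200.55 mm·m/s
Steady-state rate R = (F_in − F_out)/L = (443.1 − 200.55) / 200000 m = 1.213e-03 mm/s.
R = 1.213e-03 × 3600 = 4.37 mm/hr.

R ≈ 4.37 mm/hr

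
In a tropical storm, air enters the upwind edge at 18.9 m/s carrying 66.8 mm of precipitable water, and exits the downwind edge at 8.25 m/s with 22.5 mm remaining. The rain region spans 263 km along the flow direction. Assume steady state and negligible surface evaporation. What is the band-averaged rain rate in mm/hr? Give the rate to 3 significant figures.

Column moisture flux per unit crosswind length is F = V × PW.
Inflow: F_in = 18.9 × 66.8 = 1262.52 mm·m/s
Outflow: F_out = 8.25 × 22.5 = 185.625 mm·m/s
Steady-state rate R = (F_in − F_out)/L = (1262.52 − 185.625) / 263000 m = 4.095e-03 mm/s.
R = 4.095e-03 × 3600 = 14.7 mm/hr.

R ≈ 14.7 mm/hr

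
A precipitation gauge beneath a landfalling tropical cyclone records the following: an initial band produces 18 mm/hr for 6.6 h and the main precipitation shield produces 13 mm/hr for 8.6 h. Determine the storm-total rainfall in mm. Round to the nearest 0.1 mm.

Total = Σ Rᵢ Δtᵢ = 18 × 6.6 + 13 × 8.6
      = 118.8 + 111.8 = 230.6 mm.

total ≈ 230.6 mm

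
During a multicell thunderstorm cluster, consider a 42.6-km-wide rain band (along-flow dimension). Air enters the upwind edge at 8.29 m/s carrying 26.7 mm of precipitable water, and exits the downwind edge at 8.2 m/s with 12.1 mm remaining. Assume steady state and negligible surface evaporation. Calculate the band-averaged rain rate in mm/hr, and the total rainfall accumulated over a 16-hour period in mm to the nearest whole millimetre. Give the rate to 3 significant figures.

R ≈ 10.3 mm/hr; total ≈ 165 mm

Column moisture flux per unit crosswind length is F = V × PW.
Inflow: F_in = 8.29 × 26.7 = 221.343 mm·m/s
Outflow: F_out = 8.2 × 12.1 = 99.22 mm·m/s
Steady-state rate R = (F_in − F_out)/L = (221.343 − 99.22) / 42600 m = 2.867e-03 mm/s.
R = 2.867e-03 × 3600 = 10.3 mm/hr.
Over 16 h: total = 10.3 × 16 = 164.8 ≈ 165 mm.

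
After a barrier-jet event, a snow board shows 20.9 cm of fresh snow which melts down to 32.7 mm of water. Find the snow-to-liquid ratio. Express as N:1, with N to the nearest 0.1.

ratio ≈ 6.4

Ratio = snow depth / SWE = 209 mm / 32.7 mm = 6.4, i.e. 6.4:1.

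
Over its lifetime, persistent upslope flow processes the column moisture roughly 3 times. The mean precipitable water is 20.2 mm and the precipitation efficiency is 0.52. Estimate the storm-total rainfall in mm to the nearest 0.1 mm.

rainfall ≈ 31.5 mm

Each cycle deposits ε × PW = 0.52 × 20.2 = 10.504 mm.
Over 3 cycles: 3 × 10.504 = 31.5 mm.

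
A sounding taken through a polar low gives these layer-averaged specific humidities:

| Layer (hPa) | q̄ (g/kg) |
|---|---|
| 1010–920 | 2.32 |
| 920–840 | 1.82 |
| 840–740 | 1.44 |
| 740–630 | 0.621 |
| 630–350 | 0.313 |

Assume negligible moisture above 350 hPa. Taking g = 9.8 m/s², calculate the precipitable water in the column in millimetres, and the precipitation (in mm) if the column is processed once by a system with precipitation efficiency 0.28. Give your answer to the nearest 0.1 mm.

PW ≈ 6.7 mm; precipitation ≈ 1.9 mm

Precipitable water is the column-integrated vapour mass per unit area: PW = (1/g) Σ q̄ Δp, with q in kg/kg and Δp in Pa (1 kg/m² of water = 1 mm).
Layer 1010–920 hPa: Δp = 90 hPa = 9000 Pa, q̄ = 0.00232 kg/kg → 0.00232 × 9000 / 9.8 = 2.13 mm
Layer 920–840 hPa: Δp = 80 hPa = 8000 Pa, q̄ = 0.00182 kg/kg → 0.00182 × 8000 / 9.8 = 1.49 mm
Layer 840–740 hPa: Δp = 100 hPa = 10000 Pa, q̄ = 0.00144 kg/kg → 0.00144 × 10000 / 9.8 = 1.47 mm
Layer 740–630 hPa: Δp = 110 hPa = 11000 Pa, q̄ = 0.000621 kg/kg → 0.000621 × 11000 / 9.8 = 0.70 mm
Layer 630–350 hPa: Δp = 280 hPa = 28000 Pa, q̄ = 0.000313 kg/kg → 0.000313 × 28000 / 9.8 = 0.89 mm
PW = 2.13 + 1.49 + 1.47 + 0.70 + 0.89 = 6.68 ≈ 6.7 mm.
Precipitation = ε × PW = 0.28 × 6.7 = 1.9 mm.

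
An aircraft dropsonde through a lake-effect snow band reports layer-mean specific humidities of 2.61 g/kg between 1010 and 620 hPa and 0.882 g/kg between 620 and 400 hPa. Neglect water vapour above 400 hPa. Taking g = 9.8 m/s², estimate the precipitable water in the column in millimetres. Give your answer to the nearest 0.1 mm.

Precipitable water is the column-integrated vapour mass per unit area: PW = (1/g) Σ q̄ Δp, with q in kg/kg and Δp in Pa (1 kg/m² of water = 1 mm).
Layer 1010–620 hPa: Δp = 390 hPa = 39000 Pa, q̄ = 0.00261 kg/kg → 0.00261 × 39000 / 9.8 = 10.39 mm
Layer 620–400 hPa: Δp = 220 hPa = 22000 Pa, q̄ = 0.000882 kg/kg → 0.000882 × 22000 / 9.8 = 1.98 mm
PW = 10.39 + 1.98 = 12.37 ≈ 12.4 mm.

PW ≈ 12.4 mm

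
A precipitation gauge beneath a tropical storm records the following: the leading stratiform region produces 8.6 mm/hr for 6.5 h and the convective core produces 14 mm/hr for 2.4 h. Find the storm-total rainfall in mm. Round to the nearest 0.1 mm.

Total = Σ Rᵢ Δtᵢ = 8.6 × 6.5 + 14 × 2.4
      = 55.9 + 33.6 = 89.5 mm.

total ≈ 89.5 mm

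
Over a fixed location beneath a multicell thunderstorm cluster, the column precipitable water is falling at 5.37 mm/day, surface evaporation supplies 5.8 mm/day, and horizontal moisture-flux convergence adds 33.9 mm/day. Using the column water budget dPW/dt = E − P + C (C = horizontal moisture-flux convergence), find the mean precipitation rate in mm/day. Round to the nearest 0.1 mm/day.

dPW/dt = -5.37 mm/day.
P = E + C − dPW/dt = 5.8 + (33.9) − (-5.37) = 45.1 mm/day.

P ≈ 45.1 mm/day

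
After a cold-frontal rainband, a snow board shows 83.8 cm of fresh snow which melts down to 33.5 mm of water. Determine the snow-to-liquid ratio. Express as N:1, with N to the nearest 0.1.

Ratio = snow depth / SWE = 838 mm / 33.5 mm = 25.0, i.e. 25.0:1.

ratio ≈ 25.0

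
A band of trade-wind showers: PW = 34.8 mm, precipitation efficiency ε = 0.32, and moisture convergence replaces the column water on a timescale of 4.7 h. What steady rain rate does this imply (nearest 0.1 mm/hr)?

Each overturning extracts ε × PW = 0.32 × 34.8 = 11.136 mm.
Rate = ε·PW / τ = 11.136 / 4.7 h = 2.4 mm/hr.

R ≈ 2.4 mm/hr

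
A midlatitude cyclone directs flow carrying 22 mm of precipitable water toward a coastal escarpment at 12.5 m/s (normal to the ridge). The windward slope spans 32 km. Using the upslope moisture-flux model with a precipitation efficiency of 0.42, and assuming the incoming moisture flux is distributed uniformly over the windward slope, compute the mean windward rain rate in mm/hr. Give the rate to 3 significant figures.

Incoming column moisture flux per unit ridge length: F = V × PW = 12.5 × 22 = 275 mm·m/s.
Spread over the 32 km slope with efficiency ε = 0.42: R = ε·F/W = 0.42 × 275 / 32000 m = 3.609e-03 mm/s.
R = 3.609e-03 × 3600 = 13.0 mm/hr.

R ≈ 13.0 mm/hr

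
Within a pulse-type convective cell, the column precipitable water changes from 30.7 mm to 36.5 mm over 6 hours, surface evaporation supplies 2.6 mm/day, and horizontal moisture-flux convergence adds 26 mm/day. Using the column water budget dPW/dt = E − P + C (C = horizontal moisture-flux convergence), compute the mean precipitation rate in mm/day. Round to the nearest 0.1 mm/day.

P ≈ 5.4 mm/day

dPW/dt = (36.5 − 30.7) mm / (6/24 day) = +23.200 mm/day.
P = E + C − dPW/dt = 2.6 + (26) − (+23.200) = 5.4 mm/day.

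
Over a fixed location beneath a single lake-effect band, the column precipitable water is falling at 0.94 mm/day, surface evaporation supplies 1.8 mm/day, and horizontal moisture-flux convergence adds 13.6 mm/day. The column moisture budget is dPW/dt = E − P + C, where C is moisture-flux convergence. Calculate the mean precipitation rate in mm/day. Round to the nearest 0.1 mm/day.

P ≈ 16.3 mm/day

dPW/dt = -0.94 mm/day.
P = E + C − dPW/dt = 1.8 + (13.6) − (-0.94) = 16.3 mm/day.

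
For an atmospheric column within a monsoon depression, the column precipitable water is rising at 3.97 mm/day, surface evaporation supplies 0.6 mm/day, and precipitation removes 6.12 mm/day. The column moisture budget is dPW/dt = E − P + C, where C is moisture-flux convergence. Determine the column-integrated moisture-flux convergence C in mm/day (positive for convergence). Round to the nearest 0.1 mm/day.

dPW/dt = +3.97 mm/day.
C = dPW/dt − E + P = (+3.97) − 0.6 + 6.12 = 9.5 mm/day.

C ≈ 9.5 mm/day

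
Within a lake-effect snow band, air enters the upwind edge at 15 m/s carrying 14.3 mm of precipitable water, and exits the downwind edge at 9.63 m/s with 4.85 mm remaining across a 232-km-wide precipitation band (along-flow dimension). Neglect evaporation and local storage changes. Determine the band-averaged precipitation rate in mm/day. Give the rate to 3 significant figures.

R ≈ 62.5 mm/day

Column moisture flux per unit crosswind length is F = V × PW.
Inflow: F_in = 15 × 14.3 = 214.5 mm·m/s
Outflow: F_out = 9.63 × 4.85 = 46.7055 mm·m/s
Steady-state rate R = (F_in − F_out)/L = (214.5 − 46.7055) / 232000 m = 7.233e-04 mm/s.
R = 7.233e-04 × 3600 × 24 = 62.5 mm/day.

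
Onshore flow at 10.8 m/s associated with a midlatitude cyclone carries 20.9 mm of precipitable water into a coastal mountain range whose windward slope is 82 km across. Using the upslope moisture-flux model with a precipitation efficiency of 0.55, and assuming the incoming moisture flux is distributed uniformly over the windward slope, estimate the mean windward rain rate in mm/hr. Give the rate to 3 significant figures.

R ≈ 5.45 mm/hr

Incoming column moisture flux per unit ridge length: F = V × PW = 10.8 × 20.9 = 225.72 mm·m/s.
Spread over the 82 km slope with efficiency ε = 0.55: R = ε·F/W = 0.55 × 225.72 / 82000 m = 1.514e-03 mm/s.
R = 1.514e-03 × 3600 = 5.45 mm/hr.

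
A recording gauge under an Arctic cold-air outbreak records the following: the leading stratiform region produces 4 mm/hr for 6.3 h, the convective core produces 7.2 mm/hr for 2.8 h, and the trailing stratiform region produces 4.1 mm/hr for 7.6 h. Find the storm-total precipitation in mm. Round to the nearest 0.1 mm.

Total = Σ Rᵢ Δtᵢ = 4 × 6.3 + 7.2 × 2.8 + 4.1 × 7.6
      = 25.2 + 20.16 + 31.16 = 76.5 mm.

total ≈ 76.5 mm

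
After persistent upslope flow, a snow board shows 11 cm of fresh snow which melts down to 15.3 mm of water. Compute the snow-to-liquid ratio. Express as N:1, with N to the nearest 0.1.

Ratio = snow depth / SWE = 110 mm / 15.3 mm = 7.2, i.e. 7.2:1.

ratio ≈ 7.2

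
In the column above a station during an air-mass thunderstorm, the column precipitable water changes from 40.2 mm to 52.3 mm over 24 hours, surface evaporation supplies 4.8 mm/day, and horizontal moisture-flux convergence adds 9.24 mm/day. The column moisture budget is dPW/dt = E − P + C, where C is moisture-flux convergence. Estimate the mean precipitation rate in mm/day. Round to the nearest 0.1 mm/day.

P ≈ 1.9 mm/day

dPW/dt = (52.3 − 40.2) mm / (24/24 day) = +12.100 mm/day.
P = E + C − dPW/dt = 4.8 + (9.24) − (+12.100) = 1.9 mm/day.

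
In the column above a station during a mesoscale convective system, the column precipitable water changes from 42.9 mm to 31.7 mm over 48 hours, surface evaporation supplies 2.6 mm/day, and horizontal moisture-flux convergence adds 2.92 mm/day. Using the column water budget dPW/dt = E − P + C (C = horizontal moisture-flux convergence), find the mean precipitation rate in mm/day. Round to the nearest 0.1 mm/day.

dPW/dt = (31.7 − 42.9) mm / (48/24 day) = -5.600 mm/day.
P = E + C − dPW/dt = 2.6 + (2.92) − (-5.600) = 11.1 mm/day.

P ≈ 11.1 mm/day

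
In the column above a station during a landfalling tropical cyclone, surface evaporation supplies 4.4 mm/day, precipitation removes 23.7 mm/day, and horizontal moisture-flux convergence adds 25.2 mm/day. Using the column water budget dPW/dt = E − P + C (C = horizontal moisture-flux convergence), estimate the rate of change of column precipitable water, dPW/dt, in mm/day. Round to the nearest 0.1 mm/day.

dPW/dt ≈ 5.9 mm/day

dPW/dt = E − P + C = 4.4 − 23.7 + (25.2) = 5.9 mm/day.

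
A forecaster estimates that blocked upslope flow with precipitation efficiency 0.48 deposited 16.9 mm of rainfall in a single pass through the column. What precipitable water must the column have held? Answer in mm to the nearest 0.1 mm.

PW ≈ 35.2 mm

PW = rainfall / ε = 16.9 / 0.48 = 35.2 mm.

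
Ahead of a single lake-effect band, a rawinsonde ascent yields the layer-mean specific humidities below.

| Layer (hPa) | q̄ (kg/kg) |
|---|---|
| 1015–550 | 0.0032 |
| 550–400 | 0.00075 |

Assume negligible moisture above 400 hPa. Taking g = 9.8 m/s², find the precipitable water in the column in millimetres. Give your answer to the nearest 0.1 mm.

PW ≈ 16.3 mm

Precipitable water is the column-integrated vapour mass per unit area: PW = (1/g) Σ q̄ Δp, with q in kg/kg and Δp in Pa (1 kg/m² of water = 1 mm).
Layer 1015–550 hPa: Δp = 465 hPa = 46500 Pa, q̄ = 0.0032 kg/kg → 0.0032 × 46500 / 9.8 = 15.18 mm
Layer 550–400 hPa: Δp = 150 hPa = 15000 Pa, q̄ = 0.00075 kg/kg → 0.00075 × 15000 / 9.8 = 1.15 mm
PW = 15.18 + 1.15 = 16.33 ≈ 16.3 mm.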